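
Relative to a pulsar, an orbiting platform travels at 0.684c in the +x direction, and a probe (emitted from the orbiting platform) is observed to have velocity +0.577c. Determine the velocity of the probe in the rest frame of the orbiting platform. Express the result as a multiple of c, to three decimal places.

Invert the composition law: u' = (u − v)/(1 − uv/c²).
u' = (0.577 − 0.684) / (1 − (0.577)(0.684)) = -0.1070/0.6053 = -0.1768.

-0.177c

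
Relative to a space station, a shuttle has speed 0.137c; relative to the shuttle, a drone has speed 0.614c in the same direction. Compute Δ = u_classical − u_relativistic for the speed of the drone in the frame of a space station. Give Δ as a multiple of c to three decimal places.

Galilean: u_cl = 0.614 + 0.137 = 0.7510.
Relativistic: u_rel = (0.614 + 0.137) / (1 + 0.614·0.137) = 0.7510/1.0841 = 0.6927.
Δ = 0.7510 − 0.6927 = 0.0583.

Δ = 0.058c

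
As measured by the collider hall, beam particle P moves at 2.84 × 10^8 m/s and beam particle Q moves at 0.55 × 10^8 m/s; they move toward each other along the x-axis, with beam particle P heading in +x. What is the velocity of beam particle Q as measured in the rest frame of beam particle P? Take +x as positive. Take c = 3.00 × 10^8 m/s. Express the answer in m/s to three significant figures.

-2.89 × 10^8 m/s

β_A = 0.947, β_B = -0.183 (dividing each by c = 3.00 × 10^8 m/s).
Transform to A's frame with the inverse velocity-addition law: u' = (u − v)/(1 − uv/c²), taking u = β_B and v = β_A.
u' = (-0.183 − 0.947) / (1 − (0.947)(-0.183)) = -1.1300/1.1736 = -0.9629.
u' = -0.9629 × 3.00 × 10^8 m/s.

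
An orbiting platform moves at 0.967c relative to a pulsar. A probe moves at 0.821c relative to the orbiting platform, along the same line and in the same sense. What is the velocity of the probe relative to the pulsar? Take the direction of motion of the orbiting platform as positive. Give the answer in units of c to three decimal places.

With v = 0.967 and u' = 0.821 (in units of c),
u = (u' + v)/(1 + u'v/c²):
u = (0.821 + 0.967) / (1 + 0.821·0.967) = 1.7880/1.7939 = 0.9967
(Galilean addition would give +1.788c, exceeding c.)

0.997c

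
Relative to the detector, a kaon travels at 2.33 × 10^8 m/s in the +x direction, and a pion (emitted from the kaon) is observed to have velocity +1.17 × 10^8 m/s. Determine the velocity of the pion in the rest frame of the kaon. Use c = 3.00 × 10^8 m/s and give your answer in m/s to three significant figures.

-1.66 × 10^8 m/s

v = 0.777c, u = 0.390c.
Invert the composition law: u' = (u − v)/(1 − uv/c²).
u' = (0.390 − 0.777) / (1 − (0.390)(0.777)) = -0.3867/0.6971 = -0.5547.
u' = -0.5547 × 3.00 × 10^8 m/s.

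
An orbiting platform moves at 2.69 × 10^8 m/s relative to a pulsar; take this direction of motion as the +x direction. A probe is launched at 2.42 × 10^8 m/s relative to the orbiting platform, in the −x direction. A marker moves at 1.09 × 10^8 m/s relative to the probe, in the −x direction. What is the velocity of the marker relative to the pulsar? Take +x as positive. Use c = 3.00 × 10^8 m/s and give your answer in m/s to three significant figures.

-1.29 × 10^7 m/s

Apply u = (u' + v)/(1 + u'v/c²) successively, working outward toward the pulsar.
(Dividing each given speed by c = 3.00 × 10^8 m/s to work in units of c.)
Start: velocity of the orbiting platform relative to the pulsar = 0.8967c.
Compose with the probe (u' = -0.807 in the orbiting platform frame): u_1 = (-0.807 + 0.897) / (1 + (-0.807)·0.897) = 0.0900/0.2767 = 0.3253.
Compose with the marker (u' = -0.363 in the probe frame): u_2 = (-0.363 + 0.325) / (1 + (-0.363)·0.325) = -0.0381/0.8818 = -0.0432.
So u = -0.0432 × 3.00 × 10^8 m/s.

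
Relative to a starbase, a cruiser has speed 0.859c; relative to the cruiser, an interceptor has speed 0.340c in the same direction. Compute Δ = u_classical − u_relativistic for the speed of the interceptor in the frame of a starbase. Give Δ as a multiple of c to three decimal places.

Δ = 0.271c

Galilean: u_cl = 0.340 + 0.859 = 1.1990.
Relativistic: u_rel = (0.340 + 0.859) / (1 + 0.340·0.859) = 1.1990/1.2921 = 0.9280.
Δ = 1.1990 − 0.9280 = 0.2710.
(The classical prediction exceeds c; the relativistic result does not.)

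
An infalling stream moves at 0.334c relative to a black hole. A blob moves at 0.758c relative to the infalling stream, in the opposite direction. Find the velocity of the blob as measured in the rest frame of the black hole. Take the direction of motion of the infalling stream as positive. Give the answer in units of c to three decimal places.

-0.568c

With v = 0.334 and u' = -0.758 (in units of c),
u = (u' + v)/(1 + u'v/c²):
u = (-0.758 + 0.334) / (1 + (-0.758)·0.334) = -0.4240/0.7468 = -0.5677
(Galilean addition would give -0.424c.)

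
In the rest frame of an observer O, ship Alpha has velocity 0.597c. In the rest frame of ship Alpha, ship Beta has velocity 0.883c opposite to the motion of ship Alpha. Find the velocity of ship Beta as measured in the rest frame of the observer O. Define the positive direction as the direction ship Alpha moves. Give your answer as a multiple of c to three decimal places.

With v = 0.597 and u' = -0.883 (in units of c),
u = (u' + v)/(1 + u'v/c²):
u = (-0.883 + 0.597) / (1 + (-0.883)·0.597) = -0.2860/0.4728 = -0.6048
(Galilean addition would give -0.286c.)

-0.605c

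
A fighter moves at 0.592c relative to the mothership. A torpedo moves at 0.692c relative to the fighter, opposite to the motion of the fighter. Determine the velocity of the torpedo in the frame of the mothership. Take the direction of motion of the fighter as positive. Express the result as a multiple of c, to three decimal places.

With v = 0.592 and u' = -0.692 (in units of c),
u = (u' + v)/(1 + u'v/c²):
u = (-0.692 + 0.592) / (1 + (-0.692)·0.592) = -0.1000/0.5903 = -0.1694

-0.169c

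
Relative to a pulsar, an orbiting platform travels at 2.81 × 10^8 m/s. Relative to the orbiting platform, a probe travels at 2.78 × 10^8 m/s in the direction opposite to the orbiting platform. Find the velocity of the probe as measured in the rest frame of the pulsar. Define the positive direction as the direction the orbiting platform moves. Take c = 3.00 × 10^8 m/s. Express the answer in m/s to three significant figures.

In units of c (dividing by 3.00 × 10^8 m/s): v = 0.937, u' = -0.927.
u = (u' + v)/(1 + u'v/c²):
u = (-0.927 + 0.937) / (1 + (-0.927)·0.937) = 0.0100/0.1320 = 0.0757
Converting back: u = 0.0757 × 3.00 × 10^8 m/s.

+2.27 × 10^7 m/s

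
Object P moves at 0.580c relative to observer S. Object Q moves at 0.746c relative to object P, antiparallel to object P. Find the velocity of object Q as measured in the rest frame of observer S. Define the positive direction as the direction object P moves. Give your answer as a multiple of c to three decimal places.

With v = 0.580 and u' = -0.746 (in units of c),
u = (u' + v)/(1 + u'v/c²):
u = (-0.746 + 0.580) / (1 + (-0.746)·0.580) = -0.1660/0.5673 = -0.2926
(Galilean addition would give -0.166c.)

-0.293c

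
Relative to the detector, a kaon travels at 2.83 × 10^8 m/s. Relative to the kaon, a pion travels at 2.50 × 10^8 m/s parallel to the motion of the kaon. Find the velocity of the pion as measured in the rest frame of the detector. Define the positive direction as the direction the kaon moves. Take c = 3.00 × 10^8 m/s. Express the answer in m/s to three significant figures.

In units of c (dividing by 3.00 × 10^8 m/s): v = 0.943, u' = 0.833.
u = (u' + v)/(1 + u'v/c²):
u = (0.833 + 0.943) / (1 + 0.833·0.943) = 1.7767/1.7861 = 0.9947
(Galilean addition would give +1.777c, exceeding c.)
Converting back: u = 0.9947 × 3.00 × 10^8 m/s.

2.98 × 10^8 m/s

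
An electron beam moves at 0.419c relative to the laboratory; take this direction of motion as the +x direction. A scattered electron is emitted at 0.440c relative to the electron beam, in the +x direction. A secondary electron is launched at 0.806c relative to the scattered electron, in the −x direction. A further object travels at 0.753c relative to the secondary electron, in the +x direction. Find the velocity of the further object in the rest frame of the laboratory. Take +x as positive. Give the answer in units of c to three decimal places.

+0.654c

Apply u = (u' + v)/(1 + u'v/c²) successively, working outward toward the laboratory.
Start: velocity of the electron beam relative to the laboratory = 0.4190c.
Compose with the scattered electron (u' = 0.440 in the electron beam frame): u_1 = (0.440 + 0.419) / (1 + 0.440·0.419) = 0.8590/1.1844 = 0.7253.
Compose with the secondary electron (u' = -0.806 in the scattered electron frame): u_2 = (-0.806 + 0.725) / (1 + (-0.806)·0.725) = -0.0807/0.4154 = -0.1943.
Compose with the further object (u' = 0.753 in the secondary electron frame): u_3 = (0.753 + (-0.194)) / (1 + 0.753·(-0.194)) = 0.5587/0.8537 = 0.6545.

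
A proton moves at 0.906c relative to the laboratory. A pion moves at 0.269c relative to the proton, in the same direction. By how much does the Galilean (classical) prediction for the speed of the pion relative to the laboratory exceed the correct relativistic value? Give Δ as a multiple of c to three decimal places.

Galilean: u_cl = 0.269 + 0.906 = 1.1750.
Relativistic: u_rel = (0.269 + 0.906) / (1 + 0.269·0.906) = 1.1750/1.2437 = 0.9448.
Δ = 1.1750 − 0.9448 = 0.2302.
(The classical prediction exceeds c; the relativistic result does not.)

Δ = 0.230c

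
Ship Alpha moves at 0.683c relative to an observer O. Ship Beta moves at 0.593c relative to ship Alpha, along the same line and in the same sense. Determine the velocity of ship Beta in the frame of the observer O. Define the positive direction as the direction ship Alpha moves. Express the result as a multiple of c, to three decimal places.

0.908c

With v = 0.683 and u' = 0.593 (in units of c),
u = (u' + v)/(1 + u'v/c²):
u = (0.593 + 0.683) / (1 + 0.593·0.683) = 1.2760/1.4050 = 0.9082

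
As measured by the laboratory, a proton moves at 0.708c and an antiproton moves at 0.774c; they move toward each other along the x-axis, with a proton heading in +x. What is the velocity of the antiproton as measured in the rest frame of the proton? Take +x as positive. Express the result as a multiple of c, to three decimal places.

-0.957c

β_A = 0.708, β_B = -0.774.
Transform to A's frame with the inverse velocity-addition law: u' = (u − v)/(1 − uv/c²), taking u = β_B and v = β_A.
u' = (-0.774 − 0.708) / (1 − (0.708)(-0.774)) = -1.4820/1.5480 = -0.9574.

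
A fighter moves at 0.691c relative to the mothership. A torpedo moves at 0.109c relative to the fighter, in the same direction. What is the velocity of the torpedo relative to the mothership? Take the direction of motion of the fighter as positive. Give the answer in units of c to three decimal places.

With v = 0.691 and u' = 0.109 (in units of c),
u = (u' + v)/(1 + u'v/c²):
u = (0.109 + 0.691) / (1 + 0.109·0.691) = 0.8000/1.0753 = 0.7440

0.744c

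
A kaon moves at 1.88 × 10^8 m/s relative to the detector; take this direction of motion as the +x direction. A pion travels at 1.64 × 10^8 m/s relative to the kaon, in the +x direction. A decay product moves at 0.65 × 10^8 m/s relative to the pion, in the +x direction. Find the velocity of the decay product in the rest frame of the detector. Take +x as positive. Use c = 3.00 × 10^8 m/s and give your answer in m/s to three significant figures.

2.75 × 10^8 m/s

Apply u = (u' + v)/(1 + u'v/c²) successively, working outward toward the detector.
(Dividing each given speed by c = 3.00 × 10^8 m/s to work in units of c.)
Start: velocity of the kaon relative to the detector = 0.6267c.
Compose with the pion (u' = 0.547 in the kaon frame): u_1 = (0.547 + 0.627) / (1 + 0.547·0.627) = 1.1733/1.3426 = 0.8739.
Compose with the decay product (u' = 0.217 in the pion frame): u_2 = (0.217 + 0.874) / (1 + 0.217·0.874) = 1.0906/1.1894 = 0.9170.
So u = 0.9170 × 3.00 × 10^8 m/s.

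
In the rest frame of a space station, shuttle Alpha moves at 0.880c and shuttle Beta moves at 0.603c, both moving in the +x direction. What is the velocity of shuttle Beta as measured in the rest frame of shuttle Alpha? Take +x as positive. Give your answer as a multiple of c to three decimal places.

-0.590c

β_A = 0.880, β_B = 0.603.
Transform to A's frame with the inverse velocity-addition law: u' = (u − v)/(1 − uv/c²), taking u = β_B and v = β_A.
u' = (0.603 − 0.880) / (1 − (0.880)(0.603)) = -0.2770/0.4694 = -0.5902.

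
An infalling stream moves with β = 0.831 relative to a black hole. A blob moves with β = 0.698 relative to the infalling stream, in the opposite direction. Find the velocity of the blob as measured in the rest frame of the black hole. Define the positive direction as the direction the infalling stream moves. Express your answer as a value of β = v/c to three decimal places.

β = +0.317

With v = 0.831 and u' = -0.698 (in units of c),
u = (u' + v)/(1 + u'v/c²):
u = (-0.698 + 0.831) / (1 + (-0.698)·0.831) = 0.1330/0.4200 = 0.3167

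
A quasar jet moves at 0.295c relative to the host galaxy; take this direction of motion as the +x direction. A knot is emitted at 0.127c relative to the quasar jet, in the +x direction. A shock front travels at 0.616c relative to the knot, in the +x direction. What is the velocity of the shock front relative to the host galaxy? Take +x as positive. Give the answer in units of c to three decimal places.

0.818c

Apply u = (u' + v)/(1 + u'v/c²) successively, working outward toward the host galaxy.
Start: velocity of the quasar jet relative to the host galaxy = 0.2950c.
Compose with the knot (u' = 0.127 in the quasar jet frame): u_1 = (0.127 + 0.295) / (1 + 0.127·0.295) = 0.4220/1.0375 = 0.4068.
Compose with the shock front (u' = 0.616 in the knot frame): u_2 = (0.616 + 0.407) / (1 + 0.616·0.407) = 1.0228/1.2506 = 0.8178.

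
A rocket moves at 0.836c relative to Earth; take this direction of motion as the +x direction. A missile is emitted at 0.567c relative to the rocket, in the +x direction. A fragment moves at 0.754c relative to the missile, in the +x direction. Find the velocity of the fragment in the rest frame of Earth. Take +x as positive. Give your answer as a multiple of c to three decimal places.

Apply u = (u' + v)/(1 + u'v/c²) successively, working outward toward Earth.
Start: velocity of the rocket relative to Earth = 0.8360c.
Compose with the missile (u' = 0.567 in the rocket frame): u_1 = (0.567 + 0.836) / (1 + 0.567·0.836) = 1.4030/1.4740 = 0.9518.
Compose with the fragment (u' = 0.754 in the missile frame): u_2 = (0.754 + 0.952) / (1 + 0.754·0.952) = 1.7058/1.7177 = 0.9931.

0.993c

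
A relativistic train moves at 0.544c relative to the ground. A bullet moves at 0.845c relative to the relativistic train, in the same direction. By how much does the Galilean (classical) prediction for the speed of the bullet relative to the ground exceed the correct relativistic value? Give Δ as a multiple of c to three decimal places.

Δ = 0.437c

Galilean: u_cl = 0.845 + 0.544 = 1.3890.
Relativistic: u_rel = (0.845 + 0.544) / (1 + 0.845·0.544) = 1.3890/1.4597 = 0.9516.
Δ = 1.3890 − 0.9516 = 0.4374.
(The classical prediction exceeds c; the relativistic result does not.)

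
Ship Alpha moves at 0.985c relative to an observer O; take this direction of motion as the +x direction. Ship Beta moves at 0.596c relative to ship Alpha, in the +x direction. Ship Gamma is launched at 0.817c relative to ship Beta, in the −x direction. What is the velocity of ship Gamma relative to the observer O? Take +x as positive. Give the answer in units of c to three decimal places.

Apply u = (u' + v)/(1 + u'v/c²) successively, working outward toward the observer O.
Start: velocity of ship Alpha relative to the observer O = 0.9850c.
Compose with ship Beta (u' = 0.596 in ship Alpha frame): u_1 = (0.596 + 0.985) / (1 + 0.596·0.985) = 1.5810/1.5871 = 0.9962.
Compose with ship Gamma (u' = -0.817 in ship Beta frame): u_2 = (-0.817 + 0.996) / (1 + (-0.817)·0.996) = 0.1792/0.1861 = 0.9627.

+0.963c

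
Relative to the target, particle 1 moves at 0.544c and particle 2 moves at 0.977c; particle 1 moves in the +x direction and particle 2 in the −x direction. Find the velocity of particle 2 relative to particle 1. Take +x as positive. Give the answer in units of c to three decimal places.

-0.993c

β_A = 0.544, β_B = -0.977.
Transform to A's frame with the inverse velocity-addition law: u' = (u − v)/(1 − uv/c²), taking u = β_B and v = β_A.
u' = (-0.977 − 0.544) / (1 − (0.544)(-0.977)) = -1.5210/1.5315 = -0.9932.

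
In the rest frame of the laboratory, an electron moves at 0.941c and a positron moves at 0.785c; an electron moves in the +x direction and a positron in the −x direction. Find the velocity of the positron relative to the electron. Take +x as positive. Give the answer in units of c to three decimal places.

-0.993c

β_A = 0.941, β_B = -0.785.
Transform to A's frame with the inverse velocity-addition law: u' = (u − v)/(1 − uv/c²), taking u = β_B and v = β_A.
u' = (-0.785 − 0.941) / (1 − (0.941)(-0.785)) = -1.7260/1.7387 = -0.9927.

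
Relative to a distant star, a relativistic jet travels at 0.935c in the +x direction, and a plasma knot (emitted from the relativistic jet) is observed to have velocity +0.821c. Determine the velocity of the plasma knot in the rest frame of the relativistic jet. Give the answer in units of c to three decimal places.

-0.491c

Invert the composition law: u' = (u − v)/(1 − uv/c²).
u' = (0.821 − 0.935) / (1 − (0.821)(0.935)) = -0.1140/0.2324 = -0.4906.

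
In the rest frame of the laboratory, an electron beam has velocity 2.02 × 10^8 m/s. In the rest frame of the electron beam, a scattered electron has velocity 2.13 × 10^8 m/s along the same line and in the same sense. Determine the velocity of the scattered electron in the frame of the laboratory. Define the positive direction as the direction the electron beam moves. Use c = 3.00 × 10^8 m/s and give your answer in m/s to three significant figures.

2.81 × 10^8 m/s

In units of c (dividing by 3.00 × 10^8 m/s): v = 0.673, u' = 0.710.
u = (u' + v)/(1 + u'v/c²):
u = (0.710 + 0.673) / (1 + 0.710·0.673) = 1.3833/1.4781 = 0.9359
(Galilean addition would give +1.383c, exceeding c.)
Converting back: u = 0.9359 × 3.00 × 10^8 m/s.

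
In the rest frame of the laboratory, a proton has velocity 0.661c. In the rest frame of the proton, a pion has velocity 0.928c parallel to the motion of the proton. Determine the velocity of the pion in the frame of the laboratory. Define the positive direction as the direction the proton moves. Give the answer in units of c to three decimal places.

0.985c

With v = 0.661 and u' = 0.928 (in units of c),
u = (u' + v)/(1 + u'v/c²):
u = (0.928 + 0.661) / (1 + 0.928·0.661) = 1.5890/1.6134 = 0.9849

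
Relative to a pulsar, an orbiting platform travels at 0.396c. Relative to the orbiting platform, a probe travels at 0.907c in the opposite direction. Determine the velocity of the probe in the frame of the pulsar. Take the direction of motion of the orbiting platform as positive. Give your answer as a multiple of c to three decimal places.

With v = 0.396 and u' = -0.907 (in units of c),
u = (u' + v)/(1 + u'v/c²):
u = (-0.907 + 0.396) / (1 + (-0.907)·0.396) = -0.5110/0.6408 = -0.7974

-0.797c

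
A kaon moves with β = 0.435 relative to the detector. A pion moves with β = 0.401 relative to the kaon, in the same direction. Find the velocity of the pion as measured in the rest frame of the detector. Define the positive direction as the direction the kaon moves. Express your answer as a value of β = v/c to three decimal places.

With v = 0.435 and u' = 0.401 (in units of c),
u = (u' + v)/(1 + u'v/c²):
u = (0.401 + 0.435) / (1 + 0.401·0.435) = 0.8360/1.1744 = 0.7118
(Galilean addition would give +0.836c.)

β = 0.712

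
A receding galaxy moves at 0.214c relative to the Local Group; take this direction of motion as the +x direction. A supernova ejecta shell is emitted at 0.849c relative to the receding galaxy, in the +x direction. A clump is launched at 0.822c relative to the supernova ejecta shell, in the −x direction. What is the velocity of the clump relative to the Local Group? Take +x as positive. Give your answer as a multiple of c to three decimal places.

Apply u = (u' + v)/(1 + u'v/c²) successively, working outward toward the Local Group.
Start: velocity of the receding galaxy relative to the Local Group = 0.2140c.
Compose with the supernova ejecta shell (u' = 0.849 in the receding galaxy frame): u_1 = (0.849 + 0.214) / (1 + 0.849·0.214) = 1.0630/1.1817 = 0.8996.
Compose with the clump (u' = -0.822 in the supernova ejecta shell frame): u_2 = (-0.822 + 0.900) / (1 + (-0.822)·0.900) = 0.0776/0.2606 = 0.2977.

+0.298c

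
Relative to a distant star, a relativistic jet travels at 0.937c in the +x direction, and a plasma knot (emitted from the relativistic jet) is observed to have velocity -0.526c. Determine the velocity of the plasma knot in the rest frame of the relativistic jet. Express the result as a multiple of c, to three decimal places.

Invert the composition law: u' = (u − v)/(1 − uv/c²).
u' = (-0.526 − 0.937) / (1 − (-0.526)(0.937)) = -1.4630/1.4929 = -0.9800.

-0.980c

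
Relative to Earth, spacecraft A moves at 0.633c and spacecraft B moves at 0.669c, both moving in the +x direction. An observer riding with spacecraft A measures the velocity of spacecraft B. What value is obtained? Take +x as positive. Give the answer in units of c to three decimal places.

+0.062c

β_A = 0.633, β_B = 0.669.
Transform to A's frame with the inverse velocity-addition law: u' = (u − v)/(1 − uv/c²), taking u = β_B and v = β_A.
u' = (0.669 − 0.633) / (1 − (0.633)(0.669)) = 0.0360/0.5765 = 0.0624.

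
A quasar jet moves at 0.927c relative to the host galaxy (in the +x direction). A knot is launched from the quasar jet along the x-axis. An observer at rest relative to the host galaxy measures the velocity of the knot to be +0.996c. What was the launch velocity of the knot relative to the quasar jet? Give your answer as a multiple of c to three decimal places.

Invert the composition law: u' = (u − v)/(1 − uv/c²).
u' = (0.996 − 0.927) / (1 − (0.996)(0.927)) = 0.0690/0.0767 = 0.8995.

+0.900c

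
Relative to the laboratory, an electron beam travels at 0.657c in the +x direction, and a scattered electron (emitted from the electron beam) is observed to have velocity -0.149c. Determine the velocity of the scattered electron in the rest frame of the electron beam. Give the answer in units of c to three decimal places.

-0.734c

Invert the composition law: u' = (u − v)/(1 − uv/c²).
u' = (-0.149 − 0.657) / (1 − (-0.149)(0.657)) = -0.8060/1.0979 = -0.7341.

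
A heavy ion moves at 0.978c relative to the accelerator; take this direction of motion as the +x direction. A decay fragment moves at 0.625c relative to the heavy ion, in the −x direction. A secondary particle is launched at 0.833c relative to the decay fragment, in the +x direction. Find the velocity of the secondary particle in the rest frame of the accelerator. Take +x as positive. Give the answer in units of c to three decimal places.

+0.991c

Apply u = (u' + v)/(1 + u'v/c²) successively, working outward toward the accelerator.
Start: velocity of the heavy ion relative to the accelerator = 0.9780c.
Compose with the decay fragment (u' = -0.625 in the heavy ion frame): u_1 = (-0.625 + 0.978) / (1 + (-0.625)·0.978) = 0.3530/0.3887 = 0.9080.
Compose with the secondary particle (u' = 0.833 in the decay fragment frame): u_2 = (0.833 + 0.908) / (1 + 0.833·0.908) = 1.7410/1.7564 = 0.9913.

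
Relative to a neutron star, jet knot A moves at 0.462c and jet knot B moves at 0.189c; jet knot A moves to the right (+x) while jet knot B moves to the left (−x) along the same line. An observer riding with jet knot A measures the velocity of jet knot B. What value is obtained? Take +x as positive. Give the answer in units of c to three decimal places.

-0.599c

β_A = 0.462, β_B = -0.189.
Transform to A's frame with the inverse velocity-addition law: u' = (u − v)/(1 − uv/c²), taking u = β_B and v = β_A.
u' = (-0.189 − 0.462) / (1 − (0.462)(-0.189)) = -0.6510/1.0873 = -0.5987.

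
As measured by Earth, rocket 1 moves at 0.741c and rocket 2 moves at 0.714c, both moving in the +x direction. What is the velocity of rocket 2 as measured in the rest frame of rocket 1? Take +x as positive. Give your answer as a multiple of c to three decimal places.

-0.057c

β_A = 0.741, β_B = 0.714.
Transform to A's frame with the inverse velocity-addition law: u' = (u − v)/(1 − uv/c²), taking u = β_B and v = β_A.
u' = (0.714 − 0.741) / (1 − (0.741)(0.714)) = -0.0270/0.4709 = -0.0573.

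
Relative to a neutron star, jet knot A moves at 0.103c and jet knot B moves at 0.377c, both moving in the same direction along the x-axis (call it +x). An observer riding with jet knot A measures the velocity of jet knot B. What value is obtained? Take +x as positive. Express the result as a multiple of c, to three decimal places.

+0.285c

β_A = 0.103, β_B = 0.377.
Transform to A's frame with the inverse velocity-addition law: u' = (u − v)/(1 − uv/c²), taking u = β_B and v = β_A.
u' = (0.377 − 0.103) / (1 − (0.103)(0.377)) = 0.2740/0.9612 = 0.2851.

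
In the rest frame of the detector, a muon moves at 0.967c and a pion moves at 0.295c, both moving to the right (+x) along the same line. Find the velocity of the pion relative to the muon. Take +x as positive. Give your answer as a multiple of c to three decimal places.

β_A = 0.967, β_B = 0.295.
Transform to A's frame with the inverse velocity-addition law: u' = (u − v)/(1 − uv/c²), taking u = β_B and v = β_A.
u' = (0.295 − 0.967) / (1 − (0.967)(0.295)) = -0.6720/0.7147 = -0.9402.

-0.940c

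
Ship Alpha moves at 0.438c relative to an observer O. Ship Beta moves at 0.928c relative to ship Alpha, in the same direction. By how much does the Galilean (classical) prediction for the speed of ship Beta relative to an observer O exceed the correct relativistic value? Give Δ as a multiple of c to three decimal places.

Galilean: u_cl = 0.928 + 0.438 = 1.3660.
Relativistic: u_rel = (0.928 + 0.438) / (1 + 0.928·0.438) = 1.3660/1.4065 = 0.9712.
Δ = 1.3660 − 0.9712 = 0.3948.
(The classical prediction exceeds c; the relativistic result does not.)

Δ = 0.395c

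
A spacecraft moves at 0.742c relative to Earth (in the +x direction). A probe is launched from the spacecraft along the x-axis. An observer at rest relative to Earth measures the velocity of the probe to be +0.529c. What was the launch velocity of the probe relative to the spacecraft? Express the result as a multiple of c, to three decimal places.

Invert the composition law: u' = (u − v)/(1 − uv/c²).
u' = (0.529 − 0.742) / (1 − (0.529)(0.742)) = -0.2130/0.6075 = -0.3506.

-0.351c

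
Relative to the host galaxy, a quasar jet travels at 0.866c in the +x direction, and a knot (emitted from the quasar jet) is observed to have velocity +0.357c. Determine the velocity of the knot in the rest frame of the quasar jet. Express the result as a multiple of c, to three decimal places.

-0.737c

Invert the composition law: u' = (u − v)/(1 − uv/c²).
u' = (0.357 − 0.866) / (1 − (0.357)(0.866)) = -0.5090/0.6908 = -0.7368.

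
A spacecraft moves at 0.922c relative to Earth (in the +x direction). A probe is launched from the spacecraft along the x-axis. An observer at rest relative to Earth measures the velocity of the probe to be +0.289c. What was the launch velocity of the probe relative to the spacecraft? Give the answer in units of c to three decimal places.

Invert the composition law: u' = (u − v)/(1 − uv/c²).
u' = (0.289 − 0.922) / (1 − (0.289)(0.922)) = -0.6330/0.7335 = -0.8629.

-0.863c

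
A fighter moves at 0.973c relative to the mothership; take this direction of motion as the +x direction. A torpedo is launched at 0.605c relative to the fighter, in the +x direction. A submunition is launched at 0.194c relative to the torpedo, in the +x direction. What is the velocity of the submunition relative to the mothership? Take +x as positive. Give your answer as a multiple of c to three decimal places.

0.995c

Apply u = (u' + v)/(1 + u'v/c²) successively, working outward toward the mothership.
Start: velocity of the fighter relative to the mothership = 0.9730c.
Compose with the torpedo (u' = 0.605 in the fighter frame): u_1 = (0.605 + 0.973) / (1 + 0.605·0.973) = 1.5780/1.5887 = 0.9933.
Compose with the submunition (u' = 0.194 in the torpedo frame): u_2 = (0.194 + 0.993) / (1 + 0.194·0.993) = 1.1873/1.1927 = 0.9955.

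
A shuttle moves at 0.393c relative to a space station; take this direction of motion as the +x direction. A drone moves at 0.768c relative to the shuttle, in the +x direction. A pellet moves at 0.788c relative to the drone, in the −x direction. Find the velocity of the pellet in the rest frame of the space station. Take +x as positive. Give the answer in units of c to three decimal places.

Apply u = (u' + v)/(1 + u'v/c²) successively, working outward toward the space station.
Start: velocity of the shuttle relative to the space station = 0.3930c.
Compose with the drone (u' = 0.768 in the shuttle frame): u_1 = (0.768 + 0.393) / (1 + 0.768·0.393) = 1.1610/1.3018 = 0.8918.
Compose with the pellet (u' = -0.788 in the drone frame): u_2 = (-0.788 + 0.892) / (1 + (-0.788)·0.892) = 0.1038/0.2972 = 0.3493.

+0.349c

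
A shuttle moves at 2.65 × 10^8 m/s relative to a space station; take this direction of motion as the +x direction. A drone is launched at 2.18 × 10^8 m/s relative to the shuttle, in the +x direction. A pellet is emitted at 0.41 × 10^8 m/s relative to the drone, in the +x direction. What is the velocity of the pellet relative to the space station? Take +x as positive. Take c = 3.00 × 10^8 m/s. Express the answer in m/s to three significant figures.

2.96 × 10^8 m/s

Apply u = (u' + v)/(1 + u'v/c²) successively, working outward toward the space station.
(Dividing each given speed by c = 3.00 × 10^8 m/s to work in units of c.)
Start: velocity of the shuttle relative to the space station = 0.8833c.
Compose with the drone (u' = 0.727 in the shuttle frame): u_1 = (0.727 + 0.883) / (1 + 0.727·0.883) = 1.6100/1.6419 = 0.9806.
Compose with the pellet (u' = 0.137 in the drone frame): u_2 = (0.137 + 0.981) / (1 + 0.137·0.981) = 1.1172/1.1340 = 0.9852.
So u = 0.9852 × 3.00 × 10^8 m/s.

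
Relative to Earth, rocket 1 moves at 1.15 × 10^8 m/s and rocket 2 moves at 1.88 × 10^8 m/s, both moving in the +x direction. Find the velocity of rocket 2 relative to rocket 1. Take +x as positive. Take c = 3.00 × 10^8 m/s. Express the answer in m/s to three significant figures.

+9.61 × 10^7 m/s

β_A = 0.383, β_B = 0.627 (dividing each by c = 3.00 × 10^8 m/s).
Transform to A's frame with the inverse velocity-addition law: u' = (u − v)/(1 − uv/c²), taking u = β_B and v = β_A.
u' = (0.627 − 0.383) / (1 − (0.383)(0.627)) = 0.2433/0.7598 = 0.3203.
u' = 0.3203 × 3.00 × 10^8 m/s.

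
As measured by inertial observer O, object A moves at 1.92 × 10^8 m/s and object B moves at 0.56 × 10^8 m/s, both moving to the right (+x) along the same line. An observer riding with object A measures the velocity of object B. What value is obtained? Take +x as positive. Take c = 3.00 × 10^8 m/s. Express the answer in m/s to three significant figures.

β_A = 0.640, β_B = 0.187 (dividing each by c = 3.00 × 10^8 m/s).
Transform to A's frame with the inverse velocity-addition law: u' = (u − v)/(1 − uv/c²), taking u = β_B and v = β_A.
u' = (0.187 − 0.640) / (1 − (0.640)(0.187)) = -0.4533/0.8805 = -0.5148.
u' = -0.5148 × 3.00 × 10^8 m/s.

-1.54 × 10^8 m/s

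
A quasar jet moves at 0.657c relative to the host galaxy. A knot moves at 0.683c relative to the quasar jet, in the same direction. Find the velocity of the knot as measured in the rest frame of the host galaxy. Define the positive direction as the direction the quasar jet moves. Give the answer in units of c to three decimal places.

0.925c

With v = 0.657 and u' = 0.683 (in units of c),
u = (u' + v)/(1 + u'v/c²):
u = (0.683 + 0.657) / (1 + 0.683·0.657) = 1.3400/1.4487 = 0.9249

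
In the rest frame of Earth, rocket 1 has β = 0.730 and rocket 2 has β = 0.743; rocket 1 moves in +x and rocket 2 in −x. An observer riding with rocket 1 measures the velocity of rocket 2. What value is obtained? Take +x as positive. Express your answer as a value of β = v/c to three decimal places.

β_A = 0.730, β_B = -0.743.
Transform to A's frame with the inverse velocity-addition law: u' = (u − v)/(1 − uv/c²), taking u = β_B and v = β_A.
u' = (-0.743 − 0.730) / (1 − (0.730)(-0.743)) = -1.4730/1.5424 = -0.9550.

β = -0.955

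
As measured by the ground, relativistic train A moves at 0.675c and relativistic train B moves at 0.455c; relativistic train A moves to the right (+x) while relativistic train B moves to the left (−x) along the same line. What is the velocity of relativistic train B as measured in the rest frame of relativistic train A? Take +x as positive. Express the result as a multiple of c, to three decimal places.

-0.864c

β_A = 0.675, β_B = -0.455.
Transform to A's frame with the inverse velocity-addition law: u' = (u − v)/(1 − uv/c²), taking u = β_B and v = β_A.
u' = (-0.455 − 0.675) / (1 − (0.675)(-0.455)) = -1.1300/1.3071 = -0.8645.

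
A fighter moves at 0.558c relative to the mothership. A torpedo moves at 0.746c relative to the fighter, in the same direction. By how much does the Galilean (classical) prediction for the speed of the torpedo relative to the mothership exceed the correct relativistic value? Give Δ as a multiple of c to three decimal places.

Δ = 0.383c

Galilean: u_cl = 0.746 + 0.558 = 1.3040.
Relativistic: u_rel = (0.746 + 0.558) / (1 + 0.746·0.558) = 1.3040/1.4163 = 0.9207.
Δ = 1.3040 − 0.9207 = 0.3833.
(The classical prediction exceeds c; the relativistic result does not.)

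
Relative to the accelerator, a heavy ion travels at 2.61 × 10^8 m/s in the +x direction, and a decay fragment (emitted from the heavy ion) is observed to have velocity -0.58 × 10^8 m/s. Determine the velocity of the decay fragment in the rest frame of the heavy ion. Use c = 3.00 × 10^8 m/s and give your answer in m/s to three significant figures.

-2.73 × 10^8 m/s

v = 0.870c, u = -0.193c.
Invert the composition law: u' = (u − v)/(1 − uv/c²).
u' = (-0.193 − 0.870) / (1 − (-0.193)(0.870)) = -1.0633/1.1682 = -0.9102.
u' = -0.9102 × 3.00 × 10^8 m/s.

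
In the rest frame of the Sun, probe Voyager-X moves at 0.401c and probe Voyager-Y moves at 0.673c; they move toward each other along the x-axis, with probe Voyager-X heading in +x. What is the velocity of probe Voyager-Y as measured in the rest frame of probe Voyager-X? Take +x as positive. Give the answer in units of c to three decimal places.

-0.846c

β_A = 0.401, β_B = -0.673.
Transform to A's frame with the inverse velocity-addition law: u' = (u − v)/(1 − uv/c²), taking u = β_B and v = β_A.
u' = (-0.673 − 0.401) / (1 − (0.401)(-0.673)) = -1.0740/1.2699 = -0.8458.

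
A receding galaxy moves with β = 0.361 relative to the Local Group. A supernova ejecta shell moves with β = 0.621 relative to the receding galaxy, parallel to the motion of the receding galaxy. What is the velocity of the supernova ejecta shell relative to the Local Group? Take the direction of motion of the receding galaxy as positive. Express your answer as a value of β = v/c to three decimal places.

With v = 0.361 and u' = 0.621 (in units of c),
u = (u' + v)/(1 + u'v/c²):
u = (0.621 + 0.361) / (1 + 0.621·0.361) = 0.9820/1.2242 = 0.8022

β = 0.802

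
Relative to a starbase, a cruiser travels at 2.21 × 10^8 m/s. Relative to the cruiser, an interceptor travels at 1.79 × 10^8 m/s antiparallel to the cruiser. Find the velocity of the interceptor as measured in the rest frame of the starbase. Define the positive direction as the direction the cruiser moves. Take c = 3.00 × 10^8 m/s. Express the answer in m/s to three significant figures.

In units of c (dividing by 3.00 × 10^8 m/s): v = 0.737, u' = -0.597.
u = (u' + v)/(1 + u'v/c²):
u = (-0.597 + 0.737) / (1 + (-0.597)·0.737) = 0.1400/0.5605 = 0.2498
(Galilean addition would give +0.140c.)
Converting back: u = 0.2498 × 3.00 × 10^8 m/s.

+7.49 × 10^7 m/s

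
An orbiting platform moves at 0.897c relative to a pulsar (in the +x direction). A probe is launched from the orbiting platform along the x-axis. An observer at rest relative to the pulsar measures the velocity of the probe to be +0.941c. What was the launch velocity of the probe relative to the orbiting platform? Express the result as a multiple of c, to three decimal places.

+0.282c

Invert the composition law: u' = (u − v)/(1 − uv/c²).
u' = (0.941 − 0.897) / (1 − (0.941)(0.897)) = 0.0440/0.1559 = 0.2822.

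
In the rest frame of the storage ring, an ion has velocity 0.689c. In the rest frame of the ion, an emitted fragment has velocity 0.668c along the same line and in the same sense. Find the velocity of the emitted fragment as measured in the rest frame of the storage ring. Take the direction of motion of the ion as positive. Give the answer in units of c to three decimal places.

0.929c

With v = 0.689 and u' = 0.668 (in units of c),
u = (u' + v)/(1 + u'v/c²):
u = (0.668 + 0.689) / (1 + 0.668·0.689) = 1.3570/1.4603 = 0.9293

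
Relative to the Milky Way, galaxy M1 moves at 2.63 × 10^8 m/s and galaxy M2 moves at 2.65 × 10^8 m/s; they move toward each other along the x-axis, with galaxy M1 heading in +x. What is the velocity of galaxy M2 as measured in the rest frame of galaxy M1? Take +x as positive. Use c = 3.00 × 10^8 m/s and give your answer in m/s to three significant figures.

-2.98 × 10^8 m/s

β_A = 0.877, β_B = -0.883 (dividing each by c = 3.00 × 10^8 m/s).
Transform to A's frame with the inverse velocity-addition law: u' = (u − v)/(1 − uv/c²), taking u = β_B and v = β_A.
u' = (-0.883 − 0.877) / (1 − (0.877)(-0.883)) = -1.7600/1.7744 = -0.9919.
u' = -0.9919 × 3.00 × 10^8 m/s.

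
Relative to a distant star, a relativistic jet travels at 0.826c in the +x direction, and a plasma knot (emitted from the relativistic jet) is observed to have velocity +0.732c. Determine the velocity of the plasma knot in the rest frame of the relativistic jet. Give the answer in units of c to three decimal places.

-0.238c

Invert the composition law: u' = (u − v)/(1 − uv/c²).
u' = (0.732 − 0.826) / (1 − (0.732)(0.826)) = -0.0940/0.3954 = -0.2378.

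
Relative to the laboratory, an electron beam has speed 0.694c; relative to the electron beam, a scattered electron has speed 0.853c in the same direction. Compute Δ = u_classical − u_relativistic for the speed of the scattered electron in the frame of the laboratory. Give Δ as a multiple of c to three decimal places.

Δ = 0.575c

Galilean: u_cl = 0.853 + 0.694 = 1.5470.
Relativistic: u_rel = (0.853 + 0.694) / (1 + 0.853·0.694) = 1.5470/1.5920 = 0.9717.
Δ = 1.5470 − 0.9717 = 0.5753.
(The classical prediction exceeds c; the relativistic result does not.)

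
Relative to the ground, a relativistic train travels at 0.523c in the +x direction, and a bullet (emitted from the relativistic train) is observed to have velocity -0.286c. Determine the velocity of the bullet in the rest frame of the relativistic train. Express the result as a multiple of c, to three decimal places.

-0.704c

Invert the composition law: u' = (u − v)/(1 − uv/c²).
u' = (-0.286 − 0.523) / (1 − (-0.286)(0.523)) = -0.8090/1.1496 = -0.7037.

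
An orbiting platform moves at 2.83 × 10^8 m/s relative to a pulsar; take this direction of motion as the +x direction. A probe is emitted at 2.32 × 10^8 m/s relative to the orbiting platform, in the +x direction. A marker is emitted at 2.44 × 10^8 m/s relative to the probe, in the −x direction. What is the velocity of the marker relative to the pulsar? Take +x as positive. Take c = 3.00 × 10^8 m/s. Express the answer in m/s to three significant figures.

Apply u = (u' + v)/(1 + u'v/c²) successively, working outward toward the pulsar.
(Dividing each given speed by c = 3.00 × 10^8 m/s to work in units of c.)
Start: velocity of the orbiting platform relative to the pulsar = 0.9433c.
Compose with the probe (u' = 0.773 in the orbiting platform frame): u_1 = (0.773 + 0.943) / (1 + 0.773·0.943) = 1.7167/1.7295 = 0.9926.
Compose with the marker (u' = -0.813 in the probe frame): u_2 = (-0.813 + 0.993) / (1 + (-0.813)·0.993) = 0.1792/0.1927 = 0.9301.
So u = 0.9301 × 3.00 × 10^8 m/s.

+2.79 × 10^8 m/s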